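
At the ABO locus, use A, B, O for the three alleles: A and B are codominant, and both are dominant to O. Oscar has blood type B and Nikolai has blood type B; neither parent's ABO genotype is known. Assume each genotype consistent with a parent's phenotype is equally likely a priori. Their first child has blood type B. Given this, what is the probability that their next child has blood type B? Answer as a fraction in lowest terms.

Possible genotypes: Oscar ∈ {BB, BO}; Nikolai ∈ {BB, BO}.
Weight each parental genotype pair by prior × P(type-B child):
  BB × BB: posterior weight 4/15; P(next child type B) = 1.
  BB × BO: posterior weight 4/15; P(next child type B) = 1.
  BO × BB: posterior weight 4/15; P(next child type B) = 1.
  BO × BO: posterior weight 1/5; P(next child type B) = 3/4.
Weighted sum = 19/20.

19/20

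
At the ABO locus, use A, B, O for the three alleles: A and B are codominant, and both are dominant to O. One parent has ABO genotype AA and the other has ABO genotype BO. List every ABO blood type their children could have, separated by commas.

A, AB

Gametes from AA × BO give offspring ABO genotypes AB, AO, i.e. phenotypes A, AB.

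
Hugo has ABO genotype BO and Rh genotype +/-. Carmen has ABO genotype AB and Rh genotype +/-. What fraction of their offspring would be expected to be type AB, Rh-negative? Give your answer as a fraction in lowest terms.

1/16

ABO cross BO × AB → offspring phenotypes: 1/4 A, 1/2 B, 1/4 AB.
Rh cross +/- × +/- → 3/4 Rh+, 1/4 Rh-.
Independent loci: P(type AB, Rh-negative) = 1/4 × 1/4 = 1/16.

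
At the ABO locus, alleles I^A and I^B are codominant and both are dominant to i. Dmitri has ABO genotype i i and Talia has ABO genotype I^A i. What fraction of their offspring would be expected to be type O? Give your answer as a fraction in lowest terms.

1/2

ABO cross i i × I^A i → offspring phenotypes: 1/2 O, 1/2 A.
So P(type O) = 1/2.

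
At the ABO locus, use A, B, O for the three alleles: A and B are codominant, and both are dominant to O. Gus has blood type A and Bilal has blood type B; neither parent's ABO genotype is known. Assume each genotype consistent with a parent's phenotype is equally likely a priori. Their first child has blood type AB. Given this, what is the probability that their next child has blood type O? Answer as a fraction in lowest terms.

Possible genotypes: Gus ∈ {AA, AO}; Bilal ∈ {BB, BO}.
Weight each parental genotype pair by prior × P(type-AB child):
  AA × BB: posterior weight 4/9; P(next child type O) = 0.
  AA × BO: posterior weight 2/9; P(next child type O) = 0.
  AO × BB: posterior weight 2/9; P(next child type O) = 0.
  AO × BO: posterior weight 1/9; P(next child type O) = 1/4.
Weighted sum = 1/36.

1/36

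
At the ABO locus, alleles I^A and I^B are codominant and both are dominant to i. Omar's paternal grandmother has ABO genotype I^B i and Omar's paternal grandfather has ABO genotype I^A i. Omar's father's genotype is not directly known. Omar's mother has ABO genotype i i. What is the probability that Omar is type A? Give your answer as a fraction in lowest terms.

1/4

Omar's father's ABO genotype from I^B i × I^A i: 1/4 I^A I^B, 1/4 I^A i, 1/4 I^B i, 1/4 i i.
Crossing each possibility with the mother i i and summing P(type A): 1/4·1/2 + 1/4·1/2 + 1/4·0 + 1/4·0 = 1/4.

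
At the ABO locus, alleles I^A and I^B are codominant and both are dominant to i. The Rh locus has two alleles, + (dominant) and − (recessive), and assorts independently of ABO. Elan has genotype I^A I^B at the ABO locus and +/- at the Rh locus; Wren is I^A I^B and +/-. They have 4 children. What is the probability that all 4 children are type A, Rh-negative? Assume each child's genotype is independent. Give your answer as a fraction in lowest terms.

ABO cross I^A I^B × I^A I^B → 1/4 A, 1/4 B, 1/2 AB.
Rh cross +/- × +/- → 3/4 Rh+, 1/4 Rh-; so P(type A, Rh-negative) = 1/4 × 1/4 = 1/16 per child.
All 4 independent: (1/16)^4 = 1/65536.

1/65536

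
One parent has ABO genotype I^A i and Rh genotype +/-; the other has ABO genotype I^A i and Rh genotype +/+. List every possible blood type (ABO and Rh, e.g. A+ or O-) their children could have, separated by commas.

O+, A+

Gametes from I^A i × I^A i give offspring ABO genotypes I^A I^A, I^A i, i i, i.e. phenotypes O, A.
Rh cross +/- × +/+ → phenotypes Rh+.
Combining independently: O+, A+.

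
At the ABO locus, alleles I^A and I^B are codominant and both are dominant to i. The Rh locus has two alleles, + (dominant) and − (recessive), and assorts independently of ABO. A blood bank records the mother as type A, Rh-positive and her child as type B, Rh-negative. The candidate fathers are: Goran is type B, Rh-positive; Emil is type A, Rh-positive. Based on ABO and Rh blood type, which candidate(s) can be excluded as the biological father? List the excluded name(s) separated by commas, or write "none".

A candidate is excluded only if no genotype consistent with his phenotype could produce a type B, Rh-negative child with a type A, Rh-positive mother.
Emil (type A, Rh+): no genotype consistent with that phenotype can produce a type-B Rh- child with a type-A mother.

Emil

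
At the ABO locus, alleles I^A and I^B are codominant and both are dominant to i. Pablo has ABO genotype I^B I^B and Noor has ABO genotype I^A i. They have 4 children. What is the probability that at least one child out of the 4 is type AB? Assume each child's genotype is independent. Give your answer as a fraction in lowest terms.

ABO cross I^B I^B × I^A i → 1/2 B, 1/2 AB.
So P(type AB) = 1/2 per child.
P(none) = (1/2)^4 = 1/16; P(at least one) = 1 − 1/16 = 15/16.

15/16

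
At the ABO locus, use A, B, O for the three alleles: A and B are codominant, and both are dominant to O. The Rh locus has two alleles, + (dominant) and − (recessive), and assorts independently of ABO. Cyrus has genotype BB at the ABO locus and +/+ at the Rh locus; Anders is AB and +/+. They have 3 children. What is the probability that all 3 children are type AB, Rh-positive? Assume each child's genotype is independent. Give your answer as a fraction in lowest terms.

1/8

ABO cross BB × AB → 1/2 B, 1/2 AB.
Rh cross +/+ × +/+ → 1 Rh+; so P(type AB, Rh-positive) = 1/2 × 1 = 1/2 per child.
All 3 independent: (1/2)^3 = 1/8.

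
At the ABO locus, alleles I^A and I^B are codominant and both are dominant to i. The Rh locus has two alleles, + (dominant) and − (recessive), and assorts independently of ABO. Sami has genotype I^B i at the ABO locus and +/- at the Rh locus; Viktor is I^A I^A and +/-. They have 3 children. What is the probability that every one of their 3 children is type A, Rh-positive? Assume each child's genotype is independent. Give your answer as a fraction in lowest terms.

ABO cross I^B i × I^A I^A → 1/2 A, 1/2 AB.
Rh cross +/- × +/- → 3/4 Rh+, 1/4 Rh-; so P(type A, Rh-positive) = 1/2 × 3/4 = 3/8 per child.
All 3 independent: (3/8)^3 = 27/512.

27/512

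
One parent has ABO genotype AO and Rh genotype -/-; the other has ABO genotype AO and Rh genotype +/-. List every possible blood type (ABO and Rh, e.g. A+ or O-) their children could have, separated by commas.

Gametes from AO × AO give offspring ABO genotypes AA, AO, OO, i.e. phenotypes O, A.
Rh cross -/- × +/- → phenotypes Rh+, Rh-.
Combining independently: O+, O-, A+, A-.

O+, O-, A+, A-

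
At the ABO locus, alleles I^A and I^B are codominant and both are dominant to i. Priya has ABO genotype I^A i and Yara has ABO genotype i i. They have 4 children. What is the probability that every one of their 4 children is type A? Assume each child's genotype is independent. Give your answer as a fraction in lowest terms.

ABO cross I^A i × i i → 1/2 O, 1/2 A.
So P(type A) = 1/2 per child.
All 4 independent: (1/2)^4 = 1/16.

1/16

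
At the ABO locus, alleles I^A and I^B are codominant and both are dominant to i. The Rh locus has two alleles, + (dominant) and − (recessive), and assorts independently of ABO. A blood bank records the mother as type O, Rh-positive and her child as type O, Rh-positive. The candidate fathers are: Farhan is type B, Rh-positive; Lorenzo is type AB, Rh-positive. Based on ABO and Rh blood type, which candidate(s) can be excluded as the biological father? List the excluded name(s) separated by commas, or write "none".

Lorenzo

A candidate is excluded only if no genotype consistent with his phenotype could produce a type O, Rh-positive child with a type O, Rh-positive mother.
Lorenzo (type AB, Rh+): no genotype consistent with that phenotype can produce a type-O Rh+ child with a type-O mother.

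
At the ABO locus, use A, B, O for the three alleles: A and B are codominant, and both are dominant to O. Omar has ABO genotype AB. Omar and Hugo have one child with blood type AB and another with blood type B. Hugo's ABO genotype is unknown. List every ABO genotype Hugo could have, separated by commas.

For each candidate genotype of Hugo, check whether crossing it with AB can produce every observed child phenotype.
  AA → possible child types {A, AB} ✗
  AB → possible child types {A, B, AB} ✓
  AO → possible child types {A, B, AB} ✓
  BB → possible child types {B, AB} ✓
  BO → possible child types {A, B, AB} ✓
  OO → possible child types {A, B} ✗

AB, AO, BB, BO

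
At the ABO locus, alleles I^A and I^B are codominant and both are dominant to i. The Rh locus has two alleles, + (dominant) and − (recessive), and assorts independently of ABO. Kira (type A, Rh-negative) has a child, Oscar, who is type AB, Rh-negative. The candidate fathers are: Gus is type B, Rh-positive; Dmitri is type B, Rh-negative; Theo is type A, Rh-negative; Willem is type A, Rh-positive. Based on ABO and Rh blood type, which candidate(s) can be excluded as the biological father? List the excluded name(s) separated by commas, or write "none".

A candidate is excluded only if no genotype consistent with his phenotype could produce a type AB, Rh-negative child with a type A, Rh-negative mother.
Theo (type A, Rh-): no genotype consistent with that phenotype can produce a type-AB Rh- child with a type-A mother.
Willem (type A, Rh+): no genotype consistent with that phenotype can produce a type-AB Rh- child with a type-A mother.

Theo, Willem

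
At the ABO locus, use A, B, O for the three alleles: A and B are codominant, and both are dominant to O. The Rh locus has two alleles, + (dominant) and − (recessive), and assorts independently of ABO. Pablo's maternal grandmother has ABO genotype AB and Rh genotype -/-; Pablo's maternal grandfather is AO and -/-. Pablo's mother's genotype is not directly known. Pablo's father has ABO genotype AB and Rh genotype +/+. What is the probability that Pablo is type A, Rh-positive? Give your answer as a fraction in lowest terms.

Pablo's mother's ABO genotype from AB × AO: 1/4 AA, 1/4 AB, 1/4 AO, 1/4 BO.
Crossing each possibility with the father AB and summing P(type A): 1/4·1/2 + 1/4·1/4 + 1/4·1/2 + 1/4·1/4 = 3/8.
Similarly for Rh via the mother's Rh distribution: P(Rh+) = 1.
Independent loci: 3/8 × 1 = 3/8.

3/8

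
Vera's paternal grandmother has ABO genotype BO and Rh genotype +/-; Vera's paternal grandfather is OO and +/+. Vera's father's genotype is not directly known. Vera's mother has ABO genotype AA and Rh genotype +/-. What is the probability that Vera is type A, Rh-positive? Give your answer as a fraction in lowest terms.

Vera's father's ABO genotype from BO × OO: 1/2 BO, 1/2 OO.
Crossing each possibility with the mother AA and summing P(type A): 1/2·1/2 + 1/2·1 = 3/4.
Similarly for Rh via the father's Rh distribution: P(Rh+) = 7/8.
Independent loci: 3/4 × 7/8 = 21/32.

21/32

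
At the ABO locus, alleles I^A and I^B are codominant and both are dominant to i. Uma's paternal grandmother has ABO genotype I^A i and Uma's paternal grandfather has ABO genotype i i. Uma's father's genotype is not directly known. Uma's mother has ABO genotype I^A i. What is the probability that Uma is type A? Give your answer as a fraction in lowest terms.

Uma's father's ABO genotype from I^A i × i i: 1/2 I^A i, 1/2 i i.
Crossing each possibility with the mother I^A i and summing P(type A): 1/2·3/4 + 1/2·1/2 = 5/8.

5/8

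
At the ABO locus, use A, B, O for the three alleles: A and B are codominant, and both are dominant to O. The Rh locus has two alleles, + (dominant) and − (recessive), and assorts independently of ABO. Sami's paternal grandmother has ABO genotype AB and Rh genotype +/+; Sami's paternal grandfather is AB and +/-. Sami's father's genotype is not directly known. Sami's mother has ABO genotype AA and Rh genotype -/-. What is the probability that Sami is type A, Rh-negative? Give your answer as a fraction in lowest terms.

1/8

Sami's father's ABO genotype from AB × AB: 1/4 AA, 1/2 AB, 1/4 BB.
Crossing each possibility with the mother AA and summing P(type A): 1/4·1 + 1/2·1/2 + 1/4·0 = 1/2.
Similarly for Rh via the father's Rh distribution: P(Rh-) = 1/4.
Independent loci: 1/2 × 1/4 = 1/8.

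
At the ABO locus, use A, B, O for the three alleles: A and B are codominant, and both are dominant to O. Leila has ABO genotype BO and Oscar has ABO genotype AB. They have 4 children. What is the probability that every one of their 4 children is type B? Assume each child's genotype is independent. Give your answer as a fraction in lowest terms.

1/16

ABO cross BO × AB → 1/4 A, 1/2 B, 1/4 AB.
So P(type B) = 1/2 per child.
All 4 independent: (1/2)^4 = 1/16.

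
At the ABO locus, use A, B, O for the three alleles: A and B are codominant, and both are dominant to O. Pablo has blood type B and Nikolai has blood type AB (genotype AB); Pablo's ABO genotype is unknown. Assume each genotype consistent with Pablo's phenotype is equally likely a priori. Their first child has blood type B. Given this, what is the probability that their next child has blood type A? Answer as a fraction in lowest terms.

Possible genotypes: Pablo ∈ {BB, BO}; Nikolai ∈ {AB}.
Weight each parental genotype pair by prior × P(type-B child):
  BB × AB: posterior weight 1/2; P(next child type A) = 0.
  BO × AB: posterior weight 1/2; P(next child type A) = 1/4.
Weighted sum = 1/8.

1/8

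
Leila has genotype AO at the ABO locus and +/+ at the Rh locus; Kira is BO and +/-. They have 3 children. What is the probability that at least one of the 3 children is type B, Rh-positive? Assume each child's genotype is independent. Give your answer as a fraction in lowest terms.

37/64

ABO cross AO × BO → 1/4 O, 1/4 A, 1/4 B, 1/4 AB.
Rh cross +/+ × +/- → 1 Rh+; so P(type B, Rh-positive) = 1/4 × 1 = 1/4 per child.
P(none) = (3/4)^3 = 27/64; P(at least one) = 1 − 27/64 = 37/64.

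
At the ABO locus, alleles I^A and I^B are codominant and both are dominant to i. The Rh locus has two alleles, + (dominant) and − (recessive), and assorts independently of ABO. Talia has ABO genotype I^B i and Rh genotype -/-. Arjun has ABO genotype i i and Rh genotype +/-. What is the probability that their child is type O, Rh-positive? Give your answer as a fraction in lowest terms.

1/4

ABO cross I^B i × i i → offspring phenotypes: 1/2 O, 1/2 B.
Rh cross -/- × +/- → 1/2 Rh+, 1/2 Rh-.
Independent loci: P(type O, Rh-positive) = 1/2 × 1/2 = 1/4.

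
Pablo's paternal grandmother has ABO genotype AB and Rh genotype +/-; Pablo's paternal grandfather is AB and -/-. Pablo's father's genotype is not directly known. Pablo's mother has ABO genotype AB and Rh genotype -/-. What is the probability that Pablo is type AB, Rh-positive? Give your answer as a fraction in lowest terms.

1/8

Pablo's father's ABO genotype from AB × AB: 1/4 AA, 1/2 AB, 1/4 BB.
Crossing each possibility with the mother AB and summing P(type AB): 1/4·1/2 + 1/2·1/2 + 1/4·1/2 = 1/2.
Similarly for Rh via the father's Rh distribution: P(Rh+) = 1/4.
Independent loci: 1/2 × 1/4 = 1/8.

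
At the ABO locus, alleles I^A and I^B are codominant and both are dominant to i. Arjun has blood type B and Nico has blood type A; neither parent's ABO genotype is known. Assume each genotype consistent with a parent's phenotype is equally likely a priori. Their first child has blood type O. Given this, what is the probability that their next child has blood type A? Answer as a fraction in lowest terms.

Possible genotypes: Arjun ∈ {I^B I^B, I^B i}; Nico ∈ {I^A I^A, I^A i}.
Weight each parental genotype pair by prior × P(type-O child):
  I^B i × I^A i: posterior weight 1; P(next child type A) = 1/4.
Weighted sum = 1/4.

1/4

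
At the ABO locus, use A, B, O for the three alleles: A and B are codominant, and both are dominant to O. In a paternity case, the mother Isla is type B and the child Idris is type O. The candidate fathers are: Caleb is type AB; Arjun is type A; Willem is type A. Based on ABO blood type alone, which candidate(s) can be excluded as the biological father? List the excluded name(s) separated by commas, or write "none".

Caleb

A candidate is excluded only if no genotype consistent with his phenotype could produce a type O child with a type B mother.
Caleb (type AB): no genotype consistent with that phenotype can produce a type-O child with a type-B mother.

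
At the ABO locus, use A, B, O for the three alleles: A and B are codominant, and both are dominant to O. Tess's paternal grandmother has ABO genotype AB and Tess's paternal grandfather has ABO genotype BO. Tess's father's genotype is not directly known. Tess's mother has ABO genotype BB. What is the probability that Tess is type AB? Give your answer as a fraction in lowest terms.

1/4

Tess's father's ABO genotype from AB × BO: 1/4 AB, 1/4 AO, 1/4 BB, 1/4 BO.
Crossing each possibility with the mother BB and summing P(type AB): 1/4·1/2 + 1/4·1/2 + 1/4·0 + 1/4·0 = 1/4.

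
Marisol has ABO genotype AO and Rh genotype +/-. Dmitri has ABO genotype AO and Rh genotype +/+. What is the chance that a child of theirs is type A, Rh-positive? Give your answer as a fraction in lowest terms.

ABO cross AO × AO → offspring phenotypes: 1/4 O, 3/4 A.
Rh cross +/- × +/+ → 1 Rh+.
Independent loci: P(type A, Rh-positive) = 3/4 × 1 = 3/4.

3/4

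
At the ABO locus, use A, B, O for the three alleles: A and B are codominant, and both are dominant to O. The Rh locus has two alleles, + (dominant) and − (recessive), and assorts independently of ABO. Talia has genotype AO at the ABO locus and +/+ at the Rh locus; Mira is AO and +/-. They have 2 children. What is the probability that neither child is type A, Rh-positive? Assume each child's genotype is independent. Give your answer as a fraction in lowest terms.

ABO cross AO × AO → 1/4 O, 3/4 A.
Rh cross +/+ × +/- → 1 Rh+; so P(type A, Rh-positive) = 3/4 × 1 = 3/4 per child.
P(not type A, Rh-positive) = 1/4 for one child; (1/4)^2 = 1/16.

1/16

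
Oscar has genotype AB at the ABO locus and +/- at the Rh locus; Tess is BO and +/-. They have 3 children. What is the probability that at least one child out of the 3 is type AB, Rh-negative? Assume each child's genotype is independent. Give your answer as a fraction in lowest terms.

721/4096

ABO cross AB × BO → 1/4 A, 1/2 B, 1/4 AB.
Rh cross +/- × +/- → 3/4 Rh+, 1/4 Rh-; so P(type AB, Rh-negative) = 1/4 × 1/4 = 1/16 per child.
P(none) = (15/16)^3 = 3375/4096; P(at least one) = 1 − 3375/4096 = 721/4096.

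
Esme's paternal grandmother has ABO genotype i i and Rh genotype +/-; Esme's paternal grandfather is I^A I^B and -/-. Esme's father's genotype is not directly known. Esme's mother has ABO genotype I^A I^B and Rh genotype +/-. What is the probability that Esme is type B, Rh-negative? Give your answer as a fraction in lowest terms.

Esme's father's ABO genotype from i i × I^A I^B: 1/2 I^A i, 1/2 I^B i.
Crossing each possibility with the mother I^A I^B and summing P(type B): 1/2·1/4 + 1/2·1/2 = 3/8.
Similarly for Rh via the father's Rh distribution: P(Rh-) = 3/8.
Independent loci: 3/8 × 3/8 = 9/64.

9/64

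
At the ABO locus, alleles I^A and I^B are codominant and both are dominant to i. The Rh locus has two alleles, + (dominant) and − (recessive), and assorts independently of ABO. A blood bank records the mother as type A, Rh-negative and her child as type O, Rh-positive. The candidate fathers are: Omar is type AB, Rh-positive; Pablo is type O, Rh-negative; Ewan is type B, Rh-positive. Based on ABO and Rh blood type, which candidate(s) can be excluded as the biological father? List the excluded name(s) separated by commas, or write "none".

A candidate is excluded only if no genotype consistent with his phenotype could produce a type O, Rh-positive child with a type A, Rh-negative mother.
Omar (type AB, Rh+): no genotype consistent with that phenotype can produce a type-O Rh+ child with a type-A mother.
Pablo (type O, Rh-): no genotype consistent with that phenotype can produce a type-O Rh+ child with a type-A mother.

Omar, Pablo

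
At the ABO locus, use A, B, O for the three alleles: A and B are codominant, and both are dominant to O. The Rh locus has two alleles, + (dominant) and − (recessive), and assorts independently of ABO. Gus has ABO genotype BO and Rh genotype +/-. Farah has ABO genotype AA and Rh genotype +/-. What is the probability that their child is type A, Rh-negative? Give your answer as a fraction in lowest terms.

ABO cross BO × AA → offspring phenotypes: 1/2 A, 1/2 AB.
Rh cross +/- × +/- → 3/4 Rh+, 1/4 Rh-.
Independent loci: P(type A, Rh-negative) = 1/2 × 1/4 = 1/8.

1/8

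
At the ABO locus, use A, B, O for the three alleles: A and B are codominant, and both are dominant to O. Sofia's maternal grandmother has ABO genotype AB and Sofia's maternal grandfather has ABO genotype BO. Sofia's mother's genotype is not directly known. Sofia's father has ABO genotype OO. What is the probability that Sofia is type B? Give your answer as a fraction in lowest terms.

1/2

Sofia's mother's ABO genotype from AB × BO: 1/4 AB, 1/4 AO, 1/4 BB, 1/4 BO.
Crossing each possibility with the father OO and summing P(type B): 1/4·1/2 + 1/4·0 + 1/4·1 + 1/4·1/2 = 1/2.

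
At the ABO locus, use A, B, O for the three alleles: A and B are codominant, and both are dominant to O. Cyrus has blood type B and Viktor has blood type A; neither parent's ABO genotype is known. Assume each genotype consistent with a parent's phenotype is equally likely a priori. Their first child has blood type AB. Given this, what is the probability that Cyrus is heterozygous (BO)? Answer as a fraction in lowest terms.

Possible genotypes: Cyrus ∈ {BB, BO}; Viktor ∈ {AA, AO}.
Weight each parental genotype pair by prior × P(type-AB child):
  BB × AA: posterior weight 4/9.
  BB × AO: posterior weight 2/9.
  BO × AA: posterior weight 2/9.
  BO × AO: posterior weight 1/9.
Sum the posterior weight over pairs where Cyrus is BO: 1/3.

1/3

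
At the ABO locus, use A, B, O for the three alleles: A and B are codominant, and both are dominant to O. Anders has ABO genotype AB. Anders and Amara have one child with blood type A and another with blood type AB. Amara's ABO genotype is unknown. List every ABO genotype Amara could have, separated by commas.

For each candidate genotype of Amara, check whether crossing it with AB can produce every observed child phenotype.
  AA → possible child types {A, AB} ✓
  AB → possible child types {A, B, AB} ✓
  AO → possible child types {A, B, AB} ✓
  BB → possible child types {B, AB} ✗
  BO → possible child types {A, B, AB} ✓
  OO → possible child types {A, B} ✗

AA, AB, AO, BO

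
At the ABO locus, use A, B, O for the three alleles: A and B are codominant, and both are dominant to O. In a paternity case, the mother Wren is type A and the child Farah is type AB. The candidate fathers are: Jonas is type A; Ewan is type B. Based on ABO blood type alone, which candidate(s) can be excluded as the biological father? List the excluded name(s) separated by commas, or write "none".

Jonas

A candidate is excluded only if no genotype consistent with his phenotype could produce a type AB child with a type A mother.
Jonas (type A): no genotype consistent with that phenotype can produce a type-AB child with a type-A mother.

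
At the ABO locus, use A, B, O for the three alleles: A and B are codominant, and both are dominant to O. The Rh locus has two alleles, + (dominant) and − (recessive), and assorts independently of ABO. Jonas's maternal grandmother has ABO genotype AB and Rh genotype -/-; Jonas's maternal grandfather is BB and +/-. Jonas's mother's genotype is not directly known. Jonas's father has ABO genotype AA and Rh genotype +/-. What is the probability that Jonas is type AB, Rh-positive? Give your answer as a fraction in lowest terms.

Jonas's mother's ABO genotype from AB × BB: 1/2 AB, 1/2 BB.
Crossing each possibility with the father AA and summing P(type AB): 1/2·1/2 + 1/2·1 = 3/4.
Similarly for Rh via the mother's Rh distribution: P(Rh+) = 5/8.
Independent loci: 3/4 × 5/8 = 15/32.

15/32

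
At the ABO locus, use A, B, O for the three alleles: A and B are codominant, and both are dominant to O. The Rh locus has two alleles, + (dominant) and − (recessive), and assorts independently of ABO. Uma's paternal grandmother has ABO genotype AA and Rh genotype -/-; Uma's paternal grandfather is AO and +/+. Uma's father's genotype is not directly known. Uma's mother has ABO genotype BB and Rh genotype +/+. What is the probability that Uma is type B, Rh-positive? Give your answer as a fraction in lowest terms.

Uma's father's ABO genotype from AA × AO: 1/2 AA, 1/2 AO.
Crossing each possibility with the mother BB and summing P(type B): 1/2·0 + 1/2·1/2 = 1/4.
Similarly for Rh via the father's Rh distribution: P(Rh+) = 1.
Independent loci: 1/4 × 1 = 1/4.

1/4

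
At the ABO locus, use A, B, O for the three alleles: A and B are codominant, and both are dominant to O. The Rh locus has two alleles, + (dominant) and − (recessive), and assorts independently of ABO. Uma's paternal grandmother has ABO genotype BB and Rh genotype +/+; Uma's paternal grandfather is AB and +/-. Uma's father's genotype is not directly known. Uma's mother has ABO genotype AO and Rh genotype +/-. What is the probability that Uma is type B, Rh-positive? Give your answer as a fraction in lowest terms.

21/64

Uma's father's ABO genotype from BB × AB: 1/2 AB, 1/2 BB.
Crossing each possibility with the mother AO and summing P(type B): 1/2·1/4 + 1/2·1/2 = 3/8.
Similarly for Rh via the father's Rh distribution: P(Rh+) = 7/8.
Independent loci: 3/8 × 7/8 = 21/64.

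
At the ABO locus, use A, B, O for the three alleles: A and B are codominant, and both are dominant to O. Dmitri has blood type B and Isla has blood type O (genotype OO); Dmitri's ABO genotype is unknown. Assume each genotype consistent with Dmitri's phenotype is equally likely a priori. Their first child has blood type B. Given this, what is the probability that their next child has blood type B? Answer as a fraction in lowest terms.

Possible genotypes: Dmitri ∈ {BB, BO}; Isla ∈ {OO}.
Weight each parental genotype pair by prior × P(type-B child):
  BB × OO: posterior weight 2/3; P(next child type B) = 1.
  BO × OO: posterior weight 1/3; P(next child type B) = 1/2.
Weighted sum = 5/6.

5/6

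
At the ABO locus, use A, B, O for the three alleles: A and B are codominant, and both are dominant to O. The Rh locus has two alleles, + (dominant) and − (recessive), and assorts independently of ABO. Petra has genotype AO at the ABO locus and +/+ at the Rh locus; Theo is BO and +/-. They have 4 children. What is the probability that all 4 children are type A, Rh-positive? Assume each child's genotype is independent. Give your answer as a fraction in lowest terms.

ABO cross AO × BO → 1/4 O, 1/4 A, 1/4 B, 1/4 AB.
Rh cross +/+ × +/- → 1 Rh+; so P(type A, Rh-positive) = 1/4 × 1 = 1/4 per child.
All 4 independent: (1/4)^4 = 1/256.

1/256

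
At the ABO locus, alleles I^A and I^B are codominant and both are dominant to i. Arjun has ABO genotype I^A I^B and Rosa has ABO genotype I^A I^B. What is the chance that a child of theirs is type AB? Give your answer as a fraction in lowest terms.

1/2

ABO cross I^A I^B × I^A I^B → offspring phenotypes: 1/4 A, 1/4 B, 1/2 AB.
So P(type AB) = 1/2.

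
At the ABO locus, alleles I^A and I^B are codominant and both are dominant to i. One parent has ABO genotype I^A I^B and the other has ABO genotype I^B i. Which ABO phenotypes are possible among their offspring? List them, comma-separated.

A, B, AB

Gametes from I^A I^B × I^B i give offspring ABO genotypes I^A I^B, I^A i, I^B I^B, I^B i, i.e. phenotypes A, B, AB.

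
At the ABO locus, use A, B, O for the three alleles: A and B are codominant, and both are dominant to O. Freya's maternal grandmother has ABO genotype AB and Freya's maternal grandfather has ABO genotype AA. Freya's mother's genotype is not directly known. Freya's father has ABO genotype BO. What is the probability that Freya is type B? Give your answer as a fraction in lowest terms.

1/4

Freya's mother's ABO genotype from AB × AA: 1/2 AA, 1/2 AB.
Crossing each possibility with the father BO and summing P(type B): 1/2·0 + 1/2·1/2 = 1/4.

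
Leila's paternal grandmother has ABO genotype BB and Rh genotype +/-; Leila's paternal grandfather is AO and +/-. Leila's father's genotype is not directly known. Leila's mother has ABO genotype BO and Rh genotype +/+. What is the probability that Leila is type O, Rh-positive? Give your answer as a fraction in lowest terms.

1/8

Leila's father's ABO genotype from BB × AO: 1/2 AB, 1/2 BO.
Crossing each possibility with the mother BO and summing P(type O): 1/2·0 + 1/2·1/4 = 1/8.
Similarly for Rh via the father's Rh distribution: P(Rh+) = 1.
Independent loci: 1/8 × 1 = 1/8.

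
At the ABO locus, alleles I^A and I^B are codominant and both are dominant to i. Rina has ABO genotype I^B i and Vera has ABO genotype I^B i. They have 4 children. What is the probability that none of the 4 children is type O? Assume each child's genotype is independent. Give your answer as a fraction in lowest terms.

81/256

ABO cross I^B i × I^B i → 1/4 O, 3/4 B.
So P(type O) = 1/4 per child.
P(not type O) = 3/4 for one child; (3/4)^4 = 81/256.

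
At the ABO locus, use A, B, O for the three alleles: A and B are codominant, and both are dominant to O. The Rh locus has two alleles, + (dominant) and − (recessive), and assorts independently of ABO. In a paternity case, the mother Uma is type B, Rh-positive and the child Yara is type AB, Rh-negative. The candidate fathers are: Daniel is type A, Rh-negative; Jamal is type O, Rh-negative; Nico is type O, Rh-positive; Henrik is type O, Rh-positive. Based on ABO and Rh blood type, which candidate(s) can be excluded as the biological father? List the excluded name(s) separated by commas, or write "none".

A candidate is excluded only if no genotype consistent with his phenotype could produce a type AB, Rh-negative child with a type B, Rh-positive mother.
Jamal (type O, Rh-): no genotype consistent with that phenotype can produce a type-AB Rh- child with a type-B mother.
Nico (type O, Rh+): no genotype consistent with that phenotype can produce a type-AB Rh- child with a type-B mother.
Henrik (type O, Rh+): no genotype consistent with that phenotype can produce a type-AB Rh- child with a type-B mother.

Jamal, Nico, Henrik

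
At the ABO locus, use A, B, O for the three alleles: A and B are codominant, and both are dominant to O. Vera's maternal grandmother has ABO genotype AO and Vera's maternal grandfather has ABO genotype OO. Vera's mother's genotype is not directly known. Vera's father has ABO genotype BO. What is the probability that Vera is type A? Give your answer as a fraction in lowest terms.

Vera's mother's ABO genotype from AO × OO: 1/2 AO, 1/2 OO.
Crossing each possibility with the father BO and summing P(type A): 1/2·1/4 + 1/2·0 = 1/8.

1/8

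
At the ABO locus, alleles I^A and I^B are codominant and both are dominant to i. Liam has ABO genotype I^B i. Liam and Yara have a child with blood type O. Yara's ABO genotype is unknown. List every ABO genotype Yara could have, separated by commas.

For each candidate genotype of Yara, check whether crossing it with I^B i can produce every observed child phenotype.
  I^A I^A → possible child types {A, AB} ✗
  I^A I^B → possible child types {A, B, AB} ✗
  I^A i → possible child types {O, A, B, AB} ✓
  I^B I^B → possible child types {B} ✗
  I^B i → possible child types {O, B} ✓
  i i → possible child types {O, B} ✓

I^A i, I^B i, i i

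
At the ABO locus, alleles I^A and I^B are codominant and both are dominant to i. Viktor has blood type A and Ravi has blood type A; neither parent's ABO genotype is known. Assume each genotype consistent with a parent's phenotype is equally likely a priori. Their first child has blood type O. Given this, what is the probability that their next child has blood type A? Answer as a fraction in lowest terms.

3/4

Possible genotypes: Viktor ∈ {I^A I^A, I^A i}; Ravi ∈ {I^A I^A, I^A i}.
Weight each parental genotype pair by prior × P(type-O child):
  I^A i × I^A i: posterior weight 1; P(next child type A) = 3/4.
Weighted sum = 3/4.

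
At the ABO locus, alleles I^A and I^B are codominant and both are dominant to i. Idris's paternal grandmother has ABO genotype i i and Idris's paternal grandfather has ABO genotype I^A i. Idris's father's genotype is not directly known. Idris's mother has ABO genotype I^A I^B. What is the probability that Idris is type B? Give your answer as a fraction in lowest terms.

Idris's father's ABO genotype from i i × I^A i: 1/2 I^A i, 1/2 i i.
Crossing each possibility with the mother I^A I^B and summing P(type B): 1/2·1/4 + 1/2·1/2 = 3/8.

3/8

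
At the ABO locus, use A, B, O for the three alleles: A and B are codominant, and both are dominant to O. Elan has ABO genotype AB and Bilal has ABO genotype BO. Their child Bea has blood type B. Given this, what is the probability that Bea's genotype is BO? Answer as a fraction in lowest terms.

Cross AB × BO → 1/4 AB, 1/4 AO, 1/4 BB, 1/4 BO.
Type-B genotypes among offspring: BB (1/4), BO (1/4); total 1/2.
P(BO | type B) = (1/4) / (1/2) = 1/2.

1/2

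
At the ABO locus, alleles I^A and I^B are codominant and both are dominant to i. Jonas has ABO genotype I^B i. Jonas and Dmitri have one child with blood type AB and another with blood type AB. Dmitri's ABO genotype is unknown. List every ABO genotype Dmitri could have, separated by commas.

I^A I^A, I^A I^B, I^A i

For each candidate genotype of Dmitri, check whether crossing it with I^B i can produce every observed child phenotype.
  I^A I^A → possible child types {A, AB} ✓
  I^A I^B → possible child types {A, B, AB} ✓
  I^A i → possible child types {O, A, B, AB} ✓
  I^B I^B → possible child types {B} ✗
  I^B i → possible child types {O, B} ✗
  i i → possible child types {O, B} ✗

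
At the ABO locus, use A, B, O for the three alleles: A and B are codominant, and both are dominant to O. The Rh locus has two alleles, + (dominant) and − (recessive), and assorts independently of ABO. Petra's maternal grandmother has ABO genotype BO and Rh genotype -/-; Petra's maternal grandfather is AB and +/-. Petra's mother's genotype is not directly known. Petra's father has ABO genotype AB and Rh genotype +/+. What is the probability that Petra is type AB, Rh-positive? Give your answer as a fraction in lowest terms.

3/8

Petra's mother's ABO genotype from BO × AB: 1/4 AB, 1/4 AO, 1/4 BB, 1/4 BO.
Crossing each possibility with the father AB and summing P(type AB): 1/4·1/2 + 1/4·1/4 + 1/4·1/2 + 1/4·1/4 = 3/8.
Similarly for Rh via the mother's Rh distribution: P(Rh+) = 1.
Independent loci: 3/8 × 1 = 3/8.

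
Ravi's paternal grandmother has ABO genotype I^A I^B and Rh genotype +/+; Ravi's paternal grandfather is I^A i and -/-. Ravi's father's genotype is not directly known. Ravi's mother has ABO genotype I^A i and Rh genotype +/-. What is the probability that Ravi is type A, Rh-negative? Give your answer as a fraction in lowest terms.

5/32

Ravi's father's ABO genotype from I^A I^B × I^A i: 1/4 I^A I^A, 1/4 I^A I^B, 1/4 I^A i, 1/4 I^B i.
Crossing each possibility with the mother I^A i and summing P(type A): 1/4·1 + 1/4·1/2 + 1/4·3/4 + 1/4·1/4 = 5/8.
Similarly for Rh via the father's Rh distribution: P(Rh-) = 1/4.
Independent loci: 5/8 × 1/4 = 5/32.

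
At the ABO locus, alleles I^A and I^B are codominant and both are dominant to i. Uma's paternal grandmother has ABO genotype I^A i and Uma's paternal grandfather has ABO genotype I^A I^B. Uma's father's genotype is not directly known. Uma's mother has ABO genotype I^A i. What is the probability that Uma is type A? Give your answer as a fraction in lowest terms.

Uma's father's ABO genotype from I^A i × I^A I^B: 1/4 I^A I^A, 1/4 I^A I^B, 1/4 I^A i, 1/4 I^B i.
Crossing each possibility with the mother I^A i and summing P(type A): 1/4·1 + 1/4·1/2 + 1/4·3/4 + 1/4·1/4 = 5/8.

5/8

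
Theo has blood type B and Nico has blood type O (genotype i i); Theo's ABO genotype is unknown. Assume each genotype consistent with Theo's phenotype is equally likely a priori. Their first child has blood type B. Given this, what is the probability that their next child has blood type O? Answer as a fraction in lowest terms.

Possible genotypes: Theo ∈ {I^B I^B, I^B i}; Nico ∈ {i i}.
Weight each parental genotype pair by prior × P(type-B child):
  I^B I^B × i i: posterior weight 2/3; P(next child type O) = 0.
  I^B i × i i: posterior weight 1/3; P(next child type O) = 1/2.
Weighted sum = 1/6.

1/6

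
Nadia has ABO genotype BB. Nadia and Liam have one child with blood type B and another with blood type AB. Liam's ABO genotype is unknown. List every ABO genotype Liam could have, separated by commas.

AB, AO

For each candidate genotype of Liam, check whether crossing it with BB can produce every observed child phenotype.
  AA → possible child types {AB} ✗
  AB → possible child types {B, AB} ✓
  AO → possible child types {B, AB} ✓
  BB → possible child types {B} ✗
  BO → possible child types {B} ✗
  OO → possible child types {B} ✗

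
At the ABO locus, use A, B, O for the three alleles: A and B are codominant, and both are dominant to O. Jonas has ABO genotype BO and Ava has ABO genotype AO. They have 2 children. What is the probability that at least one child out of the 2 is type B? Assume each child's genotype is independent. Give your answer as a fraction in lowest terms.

7/16

ABO cross BO × AO → 1/4 O, 1/4 A, 1/4 B, 1/4 AB.
So P(type B) = 1/4 per child.
P(none) = (3/4)^2 = 9/16; P(at least one) = 1 − 9/16 = 7/16.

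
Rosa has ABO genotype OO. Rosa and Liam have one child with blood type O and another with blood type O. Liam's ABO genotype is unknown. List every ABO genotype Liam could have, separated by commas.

For each candidate genotype of Liam, check whether crossing it with OO can produce every observed child phenotype.
  AA → possible child types {A} ✗
  AB → possible child types {A, B} ✗
  AO → possible child types {O, A} ✓
  BB → possible child types {B} ✗
  BO → possible child types {O, B} ✓
  OO → possible child types {O} ✓

AO, BO, OO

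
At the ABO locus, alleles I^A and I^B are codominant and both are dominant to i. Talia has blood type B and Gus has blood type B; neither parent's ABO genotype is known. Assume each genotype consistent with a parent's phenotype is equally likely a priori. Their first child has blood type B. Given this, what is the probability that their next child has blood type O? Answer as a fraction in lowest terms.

1/20

Possible genotypes: Talia ∈ {I^B I^B, I^B i}; Gus ∈ {I^B I^B, I^B i}.
Weight each parental genotype pair by prior × P(type-B child):
  I^B I^B × I^B I^B: posterior weight 4/15; P(next child type O) = 0.
  I^B I^B × I^B i: posterior weight 4/15; P(next child type O) = 0.
  I^B i × I^B I^B: posterior weight 4/15; P(next child type O) = 0.
  I^B i × I^B i: posterior weight 1/5; P(next child type O) = 1/4.
Weighted sum = 1/20.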